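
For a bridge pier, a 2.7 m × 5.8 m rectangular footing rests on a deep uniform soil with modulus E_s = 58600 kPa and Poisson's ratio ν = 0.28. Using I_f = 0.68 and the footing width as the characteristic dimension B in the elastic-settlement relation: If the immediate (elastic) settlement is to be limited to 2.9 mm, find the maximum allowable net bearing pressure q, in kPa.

S_e = q·B·(1−ν²)/E_s · I_f  ⇒  q = S_e·E_s / (B·(1−ν²)·I_f).
q = 0.0029 × 58600 / (2.7 × 0.9216 × 0.68) = 100.4 kPa

q ≈ 100 kPa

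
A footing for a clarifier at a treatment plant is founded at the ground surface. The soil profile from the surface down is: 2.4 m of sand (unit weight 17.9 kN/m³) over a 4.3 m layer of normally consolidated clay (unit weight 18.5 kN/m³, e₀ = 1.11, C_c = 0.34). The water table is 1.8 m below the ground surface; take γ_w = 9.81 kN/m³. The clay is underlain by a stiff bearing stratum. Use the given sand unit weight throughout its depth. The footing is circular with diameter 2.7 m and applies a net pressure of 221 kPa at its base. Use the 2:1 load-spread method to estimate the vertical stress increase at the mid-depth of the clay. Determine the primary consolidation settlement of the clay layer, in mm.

Mid-depth of clay below the ground surface: z = 2.4 + 4.3/2 = 4.55 m.
Total vertical stress at mid-clay: σ_v = 17.9×2.4 + 18.5×2.15 = 82.735 kPa.
Pore pressure: u = 9.81×(4.55 − 1.8) = 26.978 kPa.
Initial effective stress: σ'_0 = σ_v − u = 82.735 − 26.978 = 55.757 kPa.
Stress increase at mid-clay by the 2:1 spreading method:
Δσ ≈ qD²/(D+z)² = 221×2.7²/(2.7+4.55)² = 30.651 kPa
Final effective stress: σ'_f = σ'_0 + Δσ = 55.757 + 30.651 = 86.408 kPa.
Normally consolidated clay, so the full stress increment lies on the virgin compression line:
S_c = C_c·H/(1+e₀)·log₁₀(σ'_f/σ'_0) = 0.34×4.3/(1+1.11)×log₁₀(86.408/55.757)
    = 0.69289 × 0.19025 = 0.1318 m

S_c ≈ 132 mm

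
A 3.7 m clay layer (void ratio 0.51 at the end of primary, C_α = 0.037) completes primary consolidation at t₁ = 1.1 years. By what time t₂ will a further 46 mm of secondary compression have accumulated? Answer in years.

S_s = C_α·H/(1+e_p)·log₁₀(t₂/t₁) ⇒ log₁₀(t₂/t₁) = S_s·(1+e_p)/(C_α·H).
log₁₀(t₂/t₁) = 0.046 × (1+0.51) / (0.037×3.7) = 0.5074
t₂ = t₁ × 10^0.5074 = 1.1 × 3.216 = 3.538 years

t₂ ≈ 3.54 years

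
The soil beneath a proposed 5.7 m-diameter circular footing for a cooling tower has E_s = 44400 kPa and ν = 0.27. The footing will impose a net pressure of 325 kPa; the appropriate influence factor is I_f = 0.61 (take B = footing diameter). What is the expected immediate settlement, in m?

S_e ≈ 0.0236 m

Immediate (elastic) settlement: S_e = q·B·(1−ν²)/E_s · I_f.
S_e = 325 × 5.7 × (1 − 0.27²) / 44400 × 0.61
    = 325 × 5.7 × 0.9271 / 44400 × 0.61
    = 0.0236 m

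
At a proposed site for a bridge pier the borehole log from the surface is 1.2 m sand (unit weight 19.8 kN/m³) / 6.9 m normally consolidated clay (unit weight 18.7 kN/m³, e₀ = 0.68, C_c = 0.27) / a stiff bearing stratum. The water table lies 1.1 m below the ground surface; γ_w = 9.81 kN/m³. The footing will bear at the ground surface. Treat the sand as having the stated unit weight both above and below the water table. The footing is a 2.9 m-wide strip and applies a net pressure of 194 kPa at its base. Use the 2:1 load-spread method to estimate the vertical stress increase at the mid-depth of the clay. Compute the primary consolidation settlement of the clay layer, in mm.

Mid-depth of clay below the ground surface: z = 1.2 + 6.9/2 = 4.65 m.
Total vertical stress at mid-clay: σ_v = 19.8×1.2 + 18.7×3.45 = 88.275 kPa.
Pore pressure: u = 9.81×(4.65 − 1.1) = 34.825 kPa.
Initial effective stress: σ'_0 = σ_v − u = 88.275 − 34.825 = 53.45 kPa.
Stress increase at mid-clay by the 2:1 spreading method:
Δσ = qB/(B+z) = 194×2.9/(2.9+4.65) = 74.517 kPa
Final effective stress: σ'_f = σ'_0 + Δσ = 53.45 + 74.517 = 127.97 kPa.
Normally consolidated clay, so the full stress increment lies on the virgin compression line:
S_c = C_c·H/(1+e₀)·log₁₀(σ'_f/σ'_0) = 0.27×6.9/(1+0.68)×log₁₀(127.97/53.45)
    = 1.1089 × 0.37916 = 0.4205 m

S_c ≈ 420 mm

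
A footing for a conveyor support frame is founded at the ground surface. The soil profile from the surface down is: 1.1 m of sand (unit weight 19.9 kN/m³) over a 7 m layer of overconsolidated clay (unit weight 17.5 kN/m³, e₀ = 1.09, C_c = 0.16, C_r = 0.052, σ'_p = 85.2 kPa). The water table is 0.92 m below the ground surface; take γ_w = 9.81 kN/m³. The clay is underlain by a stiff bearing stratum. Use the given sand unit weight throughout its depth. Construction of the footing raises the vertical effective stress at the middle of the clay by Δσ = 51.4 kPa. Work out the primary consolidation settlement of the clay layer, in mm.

S_c ≈ 78.5 mm

Mid-depth of clay below the ground surface: z = 1.1 + 7/2 = 4.6 m.
Total vertical stress at mid-clay: σ_v = 19.9×1.1 + 17.5×3.5 = 83.14 kPa.
Pore pressure: u = 9.81×(4.6 − 0.92) = 36.101 kPa.
Initial effective stress: σ'_0 = σ_v − u = 83.14 − 36.101 = 47.039 kPa.
Final effective stress: σ'_f = 47.039 + 51.4 = 98.439 kPa.
σ'_f = 98.439 > σ'_p = 85.2 kPa, so the stress path crosses the preconsolidation pressure — recompression up to σ'_p, then virgin compression beyond:
S_c = H/(1+e₀)·[C_r·log₁₀(σ'_p/σ'_0) + C_c·log₁₀(σ'_f/σ'_p)]
    = 7/2.09 × [0.052×log₁₀(85.2/47.039) + 0.16×log₁₀(98.439/85.2)]
    = 3.3493 × [0.013415 + 0.010036] = 0.07854 m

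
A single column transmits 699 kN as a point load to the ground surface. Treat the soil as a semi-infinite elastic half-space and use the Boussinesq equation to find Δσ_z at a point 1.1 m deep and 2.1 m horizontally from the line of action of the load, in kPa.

Δσ_z ≈ 5.93 kPa

Boussinesq vertical stress below a point load on an elastic half-space:
Δσ_z = 3P/(2πz²) · [1 + (r/z)²]^(−5/2)
r/z = 2.1/1.1 = 1.9091; [1+(r/z)²]^(−5/2) = 0.021509.
Δσ_z = 3×699/(2π×1.1²) × 0.021509 = 275.82 × 0.021509 = 5.933 kPa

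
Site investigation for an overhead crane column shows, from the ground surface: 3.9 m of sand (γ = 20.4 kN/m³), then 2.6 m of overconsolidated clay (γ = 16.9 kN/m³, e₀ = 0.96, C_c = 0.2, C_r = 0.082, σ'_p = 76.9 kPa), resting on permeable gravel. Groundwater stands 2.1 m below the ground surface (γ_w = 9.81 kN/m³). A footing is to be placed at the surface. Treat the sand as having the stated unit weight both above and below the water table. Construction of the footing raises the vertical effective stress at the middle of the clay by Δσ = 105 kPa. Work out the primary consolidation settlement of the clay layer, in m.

Mid-depth of clay below the ground surface: z = 3.9 + 2.6/2 = 5.2 m.
Total vertical stress at mid-clay: σ_v = 20.4×3.9 + 16.9×1.3 = 101.53 kPa.
Pore pressure: u = 9.81×(5.2 − 2.1) = 30.411 kPa.
Initial effective stress: σ'_0 = σ_v − u = 101.53 − 30.411 = 71.119 kPa.
Final effective stress: σ'_f = 71.119 + 105 = 176.12 kPa.
σ'_f = 176.12 > σ'_p = 76.9 kPa, so the stress path crosses the preconsolidation pressure — recompression up to σ'_p, then virgin compression beyond:
S_c = H/(1+e₀)·[C_r·log₁₀(σ'_p/σ'_0) + C_c·log₁₀(σ'_f/σ'_p)]
    = 2.6/1.96 × [0.082×log₁₀(76.9/71.119) + 0.2×log₁₀(176.12/76.9)]
    = 1.3265 × [0.0027831 + 0.071976] = 0.09917 m

S_c ≈ 0.0992 m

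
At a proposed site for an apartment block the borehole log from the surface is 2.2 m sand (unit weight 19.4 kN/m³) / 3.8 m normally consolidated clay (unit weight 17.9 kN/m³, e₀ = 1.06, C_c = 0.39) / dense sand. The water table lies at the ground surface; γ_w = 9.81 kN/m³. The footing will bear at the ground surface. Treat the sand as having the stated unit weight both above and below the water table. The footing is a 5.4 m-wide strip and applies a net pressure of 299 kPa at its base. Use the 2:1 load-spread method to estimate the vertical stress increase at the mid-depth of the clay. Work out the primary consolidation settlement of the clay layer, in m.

Mid-depth of clay below the ground surface: z = 2.2 + 3.8/2 = 4.1 m.
Total vertical stress at mid-clay: σ_v = 19.4×2.2 + 17.9×1.9 = 76.69 kPa.
Pore pressure: u = 9.81×(4.1 − 0) = 40.221 kPa.
Initial effective stress: σ'_0 = σ_v − u = 76.69 − 40.221 = 36.469 kPa.
Stress increase at mid-clay by the 2:1 spreading method:
Δσ = qB/(B+z) = 299×5.4/(5.4+4.1) = 169.96 kPa
Final effective stress: σ'_f = σ'_0 + Δσ = 36.469 + 169.96 = 206.43 kPa.
Normally consolidated clay, so the full stress increment lies on the virgin compression line:
S_c = C_c·H/(1+e₀)·log₁₀(σ'_f/σ'_0) = 0.39×3.8/(1+1.06)×log₁₀(206.43/36.469)
    = 0.71942 × 0.75285 = 0.5416 m

S_c ≈ 0.542 m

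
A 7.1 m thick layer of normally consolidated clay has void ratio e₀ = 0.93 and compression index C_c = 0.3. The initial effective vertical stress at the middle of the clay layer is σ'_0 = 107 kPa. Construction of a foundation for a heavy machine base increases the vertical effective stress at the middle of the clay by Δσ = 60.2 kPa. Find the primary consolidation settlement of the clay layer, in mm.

S_c ≈ 214 mm

Final effective stress: σ'_f = σ'_0 + Δσ = 107 + 60.2 = 167.2 kPa.
Normally consolidated clay, so the full stress increment lies on the virgin compression line:
S_c = C_c·H/(1+e₀)·log₁₀(σ'_f/σ'_0) = 0.3×7.1/(1+0.93)×log₁₀(167.2/107)
    = 1.1036 × 0.19385 = 0.2139 m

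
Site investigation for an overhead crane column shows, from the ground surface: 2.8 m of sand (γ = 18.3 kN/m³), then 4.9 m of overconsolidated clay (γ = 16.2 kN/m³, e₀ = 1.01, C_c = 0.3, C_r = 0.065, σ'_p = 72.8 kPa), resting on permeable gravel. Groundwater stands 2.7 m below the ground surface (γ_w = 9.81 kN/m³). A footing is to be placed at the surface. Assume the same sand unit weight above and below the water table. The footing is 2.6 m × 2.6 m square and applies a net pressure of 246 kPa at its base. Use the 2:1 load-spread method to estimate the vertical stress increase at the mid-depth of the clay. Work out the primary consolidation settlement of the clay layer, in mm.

S_c ≈ 84.3 mm

Mid-depth of clay below the ground surface: z = 2.8 + 4.9/2 = 5.25 m.
Total vertical stress at mid-clay: σ_v = 18.3×2.8 + 16.2×2.45 = 90.93 kPa.
Pore pressure: u = 9.81×(5.25 − 2.7) = 25.015 kPa.
Initial effective stress: σ'_0 = σ_v − u = 90.93 − 25.015 = 65.915 kPa.
Stress increase at mid-clay by the 2:1 spreading method:
Δσ = qBL/((B+z)(L+z)) = 246×2.6×2.6/((2.6+5.25)(2.6+5.25)) = 26.986 kPa
Final effective stress: σ'_f = 65.915 + 26.986 = 92.901 kPa.
σ'_f = 92.901 > σ'_p = 72.8 kPa, so the stress path crosses the preconsolidation pressure — recompression up to σ'_p, then virgin compression beyond:
S_c = H/(1+e₀)·[C_r·log₁₀(σ'_p/σ'_0) + C_c·log₁₀(σ'_f/σ'_p)]
    = 4.9/2.01 × [0.065×log₁₀(72.8/65.915) + 0.3×log₁₀(92.901/72.8)]
    = 2.4378 × [0.0028046 + 0.031767] = 0.08428 m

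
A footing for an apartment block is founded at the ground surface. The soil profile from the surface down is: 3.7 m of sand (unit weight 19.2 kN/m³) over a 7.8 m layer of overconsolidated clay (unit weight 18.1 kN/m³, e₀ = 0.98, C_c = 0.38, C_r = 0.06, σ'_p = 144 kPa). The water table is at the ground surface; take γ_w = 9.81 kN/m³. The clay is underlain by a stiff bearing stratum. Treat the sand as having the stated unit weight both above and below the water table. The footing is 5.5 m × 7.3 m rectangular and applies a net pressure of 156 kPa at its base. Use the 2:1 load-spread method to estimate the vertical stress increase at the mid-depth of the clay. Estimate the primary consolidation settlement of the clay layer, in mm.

S_c ≈ 40.1 mm

Mid-depth of clay below the ground surface: z = 3.7 + 7.8/2 = 7.6 m.
Total vertical stress at mid-clay: σ_v = 19.2×3.7 + 18.1×3.9 = 141.63 kPa.
Pore pressure: u = 9.81×(7.6 − 0) = 74.556 kPa.
Initial effective stress: σ'_0 = σ_v − u = 141.63 − 74.556 = 67.074 kPa.
Stress increase at mid-clay by the 2:1 spreading method:
Δσ = qBL/((B+z)(L+z)) = 156×5.5×7.3/((5.5+7.6)(7.3+7.6)) = 32.089 kPa
Final effective stress: σ'_f = 67.074 + 32.089 = 99.163 kPa.
σ'_f = 99.163 ≤ σ'_p = 144 kPa, so the clay remains overconsolidated and only the recompression index applies:
S_c = C_r·H/(1+e₀)·log₁₀(σ'_f/σ'_0) = 0.06×7.8/1.98×log₁₀(99.163/67.074)
    = 0.23636 × 0.1698 = 0.04013 m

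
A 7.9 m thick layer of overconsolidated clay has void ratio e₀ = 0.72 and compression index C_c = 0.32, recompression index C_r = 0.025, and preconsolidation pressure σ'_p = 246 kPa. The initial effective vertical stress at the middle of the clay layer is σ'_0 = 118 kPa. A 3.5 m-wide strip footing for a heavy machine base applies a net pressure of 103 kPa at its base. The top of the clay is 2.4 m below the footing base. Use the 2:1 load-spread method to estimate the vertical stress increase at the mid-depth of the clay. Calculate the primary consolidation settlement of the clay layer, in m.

Mid-depth of clay below the footing base: z = 2.4 + 7.9/2 = 6.35 m.
Stress increase at mid-clay by the 2:1 spreading method:
Δσ = qB/(B+z) = 103×3.5/(3.5+6.35) = 36.599 kPa
Final effective stress: σ'_f = 118 + 36.599 = 154.6 kPa.
σ'_f = 154.6 ≤ σ'_p = 246 kPa, so the clay remains overconsolidated and only the recompression index applies:
S_c = C_r·H/(1+e₀)·log₁₀(σ'_f/σ'_0) = 0.025×7.9/1.72×log₁₀(154.6/118)
    = 0.11483 × 0.11733 = 0.01347 m

S_c ≈ 0.0135 m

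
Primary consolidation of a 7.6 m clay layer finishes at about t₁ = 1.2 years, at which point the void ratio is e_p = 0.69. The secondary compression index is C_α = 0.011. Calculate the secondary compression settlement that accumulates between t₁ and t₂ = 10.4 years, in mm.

Secondary compression: S_s = C_α·H/(1+e_p)·log₁₀(t₂/t₁)
S_s = 0.011×7.6/(1+0.69)×log₁₀(10.4/1.2)
    = 0.04947 × 0.9379 = 0.04639 m

S_s ≈ 46.4 mm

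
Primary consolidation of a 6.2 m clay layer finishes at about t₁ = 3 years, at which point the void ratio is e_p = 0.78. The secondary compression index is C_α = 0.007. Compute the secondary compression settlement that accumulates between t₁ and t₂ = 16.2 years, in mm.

S_s ≈ 17.9 mm

Secondary compression: S_s = C_α·H/(1+e_p)·log₁₀(t₂/t₁)
S_s = 0.007×6.2/(1+0.78)×log₁₀(16.2/3)
    = 0.02438 × 0.7324 = 0.01786 m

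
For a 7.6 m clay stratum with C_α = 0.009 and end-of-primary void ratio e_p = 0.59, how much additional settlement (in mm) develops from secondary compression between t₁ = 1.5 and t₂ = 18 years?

S_s ≈ 46.4 mm

Secondary compression: S_s = C_α·H/(1+e_p)·log₁₀(t₂/t₁)
S_s = 0.009×7.6/(1+0.59)×log₁₀(18/1.5)
    = 0.04302 × 1.079 = 0.04643 m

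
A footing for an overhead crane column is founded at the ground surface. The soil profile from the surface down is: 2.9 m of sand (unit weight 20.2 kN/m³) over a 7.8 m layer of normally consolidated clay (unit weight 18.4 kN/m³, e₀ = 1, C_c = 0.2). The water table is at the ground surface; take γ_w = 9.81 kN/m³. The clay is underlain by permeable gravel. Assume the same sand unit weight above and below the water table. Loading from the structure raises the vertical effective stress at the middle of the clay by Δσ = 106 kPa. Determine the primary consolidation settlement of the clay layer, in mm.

Mid-depth of clay below the ground surface: z = 2.9 + 7.8/2 = 6.8 m.
Total vertical stress at mid-clay: σ_v = 20.2×2.9 + 18.4×3.9 = 130.34 kPa.
Pore pressure: u = 9.81×(6.8 − 0) = 66.708 kPa.
Initial effective stress: σ'_0 = σ_v − u = 130.34 − 66.708 = 63.632 kPa.
Final effective stress: σ'_f = σ'_0 + Δσ = 63.632 + 106 = 169.63 kPa.
Normally consolidated clay, so the full stress increment lies on the virgin compression line:
S_c = C_c·H/(1+e₀)·log₁₀(σ'_f/σ'_0) = 0.2×7.8/(1+1)×log₁₀(169.63/63.632)
    = 0.78 × 0.42583 = 0.3321 m

S_c ≈ 332 mm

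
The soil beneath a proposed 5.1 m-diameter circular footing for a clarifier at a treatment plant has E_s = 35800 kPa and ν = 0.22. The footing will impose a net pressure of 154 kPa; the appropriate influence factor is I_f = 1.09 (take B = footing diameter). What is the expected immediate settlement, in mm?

Immediate (elastic) settlement: S_e = q·B·(1−ν²)/E_s · I_f.
S_e = 154 × 5.1 × (1 − 0.22²) / 35800 × 1.09
    = 154 × 5.1 × 0.9516 / 35800 × 1.09
    = 0.02276 m = 22.76 mm

S_e ≈ 22.8 mm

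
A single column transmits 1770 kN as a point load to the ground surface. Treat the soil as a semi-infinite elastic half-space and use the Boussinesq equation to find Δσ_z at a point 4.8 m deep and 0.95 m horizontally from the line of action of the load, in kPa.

Boussinesq vertical stress below a point load on an elastic half-space:
Δσ_z = 3P/(2πz²) · [1 + (r/z)²]^(−5/2)
r/z = 0.95/4.8 = 0.19792; [1+(r/z)²]^(−5/2) = 0.90841.
Δσ_z = 3×1770/(2π×4.8²) × 0.90841 = 36.68 × 0.90841 = 33.32 kPa

Δσ_z ≈ 33.3 kPa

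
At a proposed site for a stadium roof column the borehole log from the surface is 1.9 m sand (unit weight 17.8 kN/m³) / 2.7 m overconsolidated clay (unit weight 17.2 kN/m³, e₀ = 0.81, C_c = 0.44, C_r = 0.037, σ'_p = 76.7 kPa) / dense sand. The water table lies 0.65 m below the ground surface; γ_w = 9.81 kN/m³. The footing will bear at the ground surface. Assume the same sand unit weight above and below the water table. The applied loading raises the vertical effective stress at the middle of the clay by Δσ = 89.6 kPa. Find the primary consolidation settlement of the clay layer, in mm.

S_c ≈ 152 mm

Mid-depth of clay below the ground surface: z = 1.9 + 2.7/2 = 3.25 m.
Total vertical stress at mid-clay: σ_v = 17.8×1.9 + 17.2×1.35 = 57.04 kPa.
Pore pressure: u = 9.81×(3.25 − 0.65) = 25.506 kPa.
Initial effective stress: σ'_0 = σ_v − u = 57.04 − 25.506 = 31.534 kPa.
Final effective stress: σ'_f = 31.534 + 89.6 = 121.13 kPa.
σ'_f = 121.13 > σ'_p = 76.7 kPa, so the stress path crosses the preconsolidation pressure — recompression up to σ'_p, then virgin compression beyond:
S_c = H/(1+e₀)·[C_r·log₁₀(σ'_p/σ'_0) + C_c·log₁₀(σ'_f/σ'_p)]
    = 2.7/1.81 × [0.037×log₁₀(76.7/31.534) + 0.44×log₁₀(121.13/76.7)]
    = 1.4917 × [0.014283 + 0.087321] = 0.1516 m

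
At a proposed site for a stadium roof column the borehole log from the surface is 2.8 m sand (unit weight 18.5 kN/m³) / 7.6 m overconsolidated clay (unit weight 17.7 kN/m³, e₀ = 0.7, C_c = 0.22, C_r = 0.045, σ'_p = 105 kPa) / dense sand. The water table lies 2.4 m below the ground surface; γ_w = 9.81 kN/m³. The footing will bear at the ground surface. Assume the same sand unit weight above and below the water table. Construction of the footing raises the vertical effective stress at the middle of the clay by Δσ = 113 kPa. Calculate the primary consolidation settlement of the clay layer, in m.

S_c ≈ 0.281 m

Mid-depth of clay below the ground surface: z = 2.8 + 7.6/2 = 6.6 m.
Total vertical stress at mid-clay: σ_v = 18.5×2.8 + 17.7×3.8 = 119.06 kPa.
Pore pressure: u = 9.81×(6.6 − 2.4) = 41.202 kPa.
Initial effective stress: σ'_0 = σ_v − u = 119.06 − 41.202 = 77.858 kPa.
Final effective stress: σ'_f = 77.858 + 113 = 190.86 kPa.
σ'_f = 190.86 > σ'_p = 105 kPa, so the stress path crosses the preconsolidation pressure — recompression up to σ'_p, then virgin compression beyond:
S_c = H/(1+e₀)·[C_r·log₁₀(σ'_p/σ'_0) + C_c·log₁₀(σ'_f/σ'_p)]
    = 7.6/1.7 × [0.045×log₁₀(105/77.858) + 0.22×log₁₀(190.86/105)]
    = 4.4706 × [0.0058449 + 0.057096] = 0.2814 m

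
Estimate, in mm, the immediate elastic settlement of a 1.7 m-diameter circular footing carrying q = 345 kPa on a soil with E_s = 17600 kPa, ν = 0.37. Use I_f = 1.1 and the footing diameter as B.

Immediate (elastic) settlement: S_e = q·B·(1−ν²)/E_s · I_f.
S_e = 345 × 1.7 × (1 − 0.37²) / 17600 × 1.1
    = 345 × 1.7 × 0.8631 / 17600 × 1.1
    = 0.03164 m = 31.64 mm

S_e ≈ 31.6 mm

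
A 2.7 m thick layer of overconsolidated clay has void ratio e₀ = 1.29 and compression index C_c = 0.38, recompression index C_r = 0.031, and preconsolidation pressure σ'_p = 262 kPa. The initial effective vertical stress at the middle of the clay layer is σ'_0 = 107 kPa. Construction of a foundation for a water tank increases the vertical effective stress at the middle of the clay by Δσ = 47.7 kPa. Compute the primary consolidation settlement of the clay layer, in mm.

Final effective stress: σ'_f = 107 + 47.7 = 154.7 kPa.
σ'_f = 154.7 ≤ σ'_p = 262 kPa, so the clay remains overconsolidated and only the recompression index applies:
S_c = C_r·H/(1+e₀)·log₁₀(σ'_f/σ'_0) = 0.031×2.7/2.29×log₁₀(154.7/107)
    = 0.036549 × 0.16011 = 0.005852 m

S_c ≈ 5.85 mm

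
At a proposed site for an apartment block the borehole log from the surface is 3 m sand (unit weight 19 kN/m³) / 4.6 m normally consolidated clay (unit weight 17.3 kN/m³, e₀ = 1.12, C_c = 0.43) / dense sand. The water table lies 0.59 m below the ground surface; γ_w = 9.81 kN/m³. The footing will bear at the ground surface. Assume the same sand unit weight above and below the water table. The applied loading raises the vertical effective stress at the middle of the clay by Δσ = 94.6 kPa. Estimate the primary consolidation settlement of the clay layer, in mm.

Mid-depth of clay below the ground surface: z = 3 + 4.6/2 = 5.3 m.
Total vertical stress at mid-clay: σ_v = 19×3 + 17.3×2.3 = 96.79 kPa.
Pore pressure: u = 9.81×(5.3 − 0.59) = 46.205 kPa.
Initial effective stress: σ'_0 = σ_v − u = 96.79 − 46.205 = 50.585 kPa.
Final effective stress: σ'_f = σ'_0 + Δσ = 50.585 + 94.6 = 145.19 kPa.
Normally consolidated clay, so the full stress increment lies on the virgin compression line:
S_c = C_c·H/(1+e₀)·log₁₀(σ'_f/σ'_0) = 0.43×4.6/(1+1.12)×log₁₀(145.19/50.585)
    = 0.93302 × 0.45791 = 0.4272 m

S_c ≈ 427 mm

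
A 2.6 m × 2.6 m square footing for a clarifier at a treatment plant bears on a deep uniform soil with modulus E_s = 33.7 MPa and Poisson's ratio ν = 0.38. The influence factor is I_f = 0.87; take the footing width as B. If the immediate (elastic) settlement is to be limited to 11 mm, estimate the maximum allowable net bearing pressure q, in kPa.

q ≈ 192 kPa

E_s = 33.7 MPa = 33700 kPa.
S_e = q·B·(1−ν²)/E_s · I_f  ⇒  q = S_e·E_s / (B·(1−ν²)·I_f).
q = 0.011 × 33700 / (2.6 × 0.8556 × 0.87) = 191.5 kPa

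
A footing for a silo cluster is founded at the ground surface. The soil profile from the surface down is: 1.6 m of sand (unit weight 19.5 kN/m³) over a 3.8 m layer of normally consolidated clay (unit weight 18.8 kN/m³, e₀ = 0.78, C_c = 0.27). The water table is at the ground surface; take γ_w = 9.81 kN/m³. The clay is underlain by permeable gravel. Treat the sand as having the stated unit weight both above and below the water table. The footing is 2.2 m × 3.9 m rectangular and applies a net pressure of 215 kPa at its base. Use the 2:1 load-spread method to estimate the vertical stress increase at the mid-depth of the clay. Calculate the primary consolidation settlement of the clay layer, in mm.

Mid-depth of clay below the ground surface: z = 1.6 + 3.8/2 = 3.5 m.
Total vertical stress at mid-clay: σ_v = 19.5×1.6 + 18.8×1.9 = 66.92 kPa.
Pore pressure: u = 9.81×(3.5 − 0) = 34.335 kPa.
Initial effective stress: σ'_0 = σ_v − u = 66.92 − 34.335 = 32.585 kPa.
Stress increase at mid-clay by the 2:1 spreading method:
Δσ = qBL/((B+z)(L+z)) = 215×2.2×3.9/((2.2+3.5)(3.9+3.5)) = 43.734 kPa
Final effective stress: σ'_f = σ'_0 + Δσ = 32.585 + 43.734 = 76.319 kPa.
Normally consolidated clay, so the full stress increment lies on the virgin compression line:
S_c = C_c·H/(1+e₀)·log₁₀(σ'_f/σ'_0) = 0.27×3.8/(1+0.78)×log₁₀(76.319/32.585)
    = 0.5764 × 0.36961 = 0.213 m

S_c ≈ 213 mm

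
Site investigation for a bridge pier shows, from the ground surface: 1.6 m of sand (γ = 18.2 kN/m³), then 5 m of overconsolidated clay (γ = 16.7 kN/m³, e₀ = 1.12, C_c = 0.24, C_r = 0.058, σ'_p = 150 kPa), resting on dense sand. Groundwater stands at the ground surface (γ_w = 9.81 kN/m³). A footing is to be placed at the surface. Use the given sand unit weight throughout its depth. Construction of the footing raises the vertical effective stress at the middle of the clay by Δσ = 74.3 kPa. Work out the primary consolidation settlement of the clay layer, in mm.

Mid-depth of clay below the ground surface: z = 1.6 + 5/2 = 4.1 m.
Total vertical stress at mid-clay: σ_v = 18.2×1.6 + 16.7×2.5 = 70.87 kPa.
Pore pressure: u = 9.81×(4.1 − 0) = 40.221 kPa.
Initial effective stress: σ'_0 = σ_v − u = 70.87 − 40.221 = 30.649 kPa.
Final effective stress: σ'_f = 30.649 + 74.3 = 104.95 kPa.
σ'_f = 104.95 ≤ σ'_p = 150 kPa, so the clay remains overconsolidated and only the recompression index applies:
S_c = C_r·H/(1+e₀)·log₁₀(σ'_f/σ'_0) = 0.058×5/2.12×log₁₀(104.95/30.649)
    = 0.13679 × 0.53457 = 0.07313 m

S_c ≈ 73.1 mm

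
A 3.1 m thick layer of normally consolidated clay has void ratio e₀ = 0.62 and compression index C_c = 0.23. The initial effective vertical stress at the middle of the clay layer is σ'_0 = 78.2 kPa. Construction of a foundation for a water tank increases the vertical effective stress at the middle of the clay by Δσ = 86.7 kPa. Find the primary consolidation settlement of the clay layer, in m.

S_c ≈ 0.143 m

Final effective stress: σ'_f = σ'_0 + Δσ = 78.2 + 86.7 = 164.9 kPa.
Normally consolidated clay, so the full stress increment lies on the virgin compression line:
S_c = C_c·H/(1+e₀)·log₁₀(σ'_f/σ'_0) = 0.23×3.1/(1+0.62)×log₁₀(164.9/78.2)
    = 0.44012 × 0.32401 = 0.1426 m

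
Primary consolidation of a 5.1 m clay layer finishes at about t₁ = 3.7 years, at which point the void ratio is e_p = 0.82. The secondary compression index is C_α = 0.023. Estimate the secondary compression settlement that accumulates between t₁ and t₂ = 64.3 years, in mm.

Secondary compression: S_s = C_α·H/(1+e_p)·log₁₀(t₂/t₁)
S_s = 0.023×5.1/(1+0.82)×log₁₀(64.3/3.7)
    = 0.06445 × 1.24 = 0.07992 m

S_s ≈ 79.9 mm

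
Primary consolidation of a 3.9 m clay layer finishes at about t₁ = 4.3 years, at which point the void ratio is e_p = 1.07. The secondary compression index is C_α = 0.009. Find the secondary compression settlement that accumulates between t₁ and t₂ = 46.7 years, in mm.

Secondary compression: S_s = C_α·H/(1+e_p)·log₁₀(t₂/t₁)
S_s = 0.009×3.9/(1+1.07)×log₁₀(46.7/4.3)
    = 0.01696 × 1.036 = 0.01756 m

S_s ≈ 17.6 mm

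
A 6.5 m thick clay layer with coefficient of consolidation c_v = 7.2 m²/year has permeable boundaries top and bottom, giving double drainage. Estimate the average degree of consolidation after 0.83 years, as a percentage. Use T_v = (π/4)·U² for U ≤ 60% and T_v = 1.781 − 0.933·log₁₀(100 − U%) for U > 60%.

U ≈ 79.9 %

Drainage path length: H_d = H/2 = 3.25 m (double drainage).
T_v = c_v·t/H_d² = 7.2×0.83/3.25² = 0.56578.
T_v = 0.56578 corresponds to the U > 60% branch:
U = 1 − 10^((1.781 − T_v)/0.933)/100 = 0.7993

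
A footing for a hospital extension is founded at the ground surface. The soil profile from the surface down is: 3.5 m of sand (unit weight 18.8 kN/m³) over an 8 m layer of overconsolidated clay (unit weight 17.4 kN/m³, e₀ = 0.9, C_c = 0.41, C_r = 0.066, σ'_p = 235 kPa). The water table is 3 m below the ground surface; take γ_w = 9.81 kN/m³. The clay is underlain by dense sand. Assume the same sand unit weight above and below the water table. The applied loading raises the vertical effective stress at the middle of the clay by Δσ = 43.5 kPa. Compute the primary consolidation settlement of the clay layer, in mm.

S_c ≈ 47 mm

Mid-depth of clay below the ground surface: z = 3.5 + 8/2 = 7.5 m.
Total vertical stress at mid-clay: σ_v = 18.8×3.5 + 17.4×4 = 135.4 kPa.
Pore pressure: u = 9.81×(7.5 − 3) = 44.145 kPa.
Initial effective stress: σ'_0 = σ_v − u = 135.4 − 44.145 = 91.255 kPa.
Final effective stress: σ'_f = 91.255 + 43.5 = 134.75 kPa.
σ'_f = 134.75 ≤ σ'_p = 235 kPa, so the clay remains overconsolidated and only the recompression index applies:
S_c = C_r·H/(1+e₀)·log₁₀(σ'_f/σ'_0) = 0.066×8/1.9×log₁₀(134.75/91.255)
    = 0.27789 × 0.16927 = 0.04704 m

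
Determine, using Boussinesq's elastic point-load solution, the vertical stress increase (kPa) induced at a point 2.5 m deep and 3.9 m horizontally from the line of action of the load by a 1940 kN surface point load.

Boussinesq vertical stress below a point load on an elastic half-space:
Δσ_z = 3P/(2πz²) · [1 + (r/z)²]^(−5/2)
r/z = 3.9/2.5 = 1.56; [1+(r/z)²]^(−5/2) = 0.045775.
Δσ_z = 3×1940/(2π×2.5²) × 0.045775 = 148.21 × 0.045775 = 6.784 kPa

Δσ_z ≈ 6.78 kPa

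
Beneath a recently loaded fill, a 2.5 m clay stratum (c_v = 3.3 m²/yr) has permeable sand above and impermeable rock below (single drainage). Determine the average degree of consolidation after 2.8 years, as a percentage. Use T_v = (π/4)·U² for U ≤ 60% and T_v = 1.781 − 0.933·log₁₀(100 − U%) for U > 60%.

Drainage path length: H_d = H = 2.5 m (single drainage).
T_v = c_v·t/H_d² = 3.3×2.8/2.5² = 1.4784.
T_v = 1.4784 corresponds to the U > 60% branch:
U = 1 − 10^((1.781 − T_v)/0.933)/100 = 0.9789

U ≈ 97.9 %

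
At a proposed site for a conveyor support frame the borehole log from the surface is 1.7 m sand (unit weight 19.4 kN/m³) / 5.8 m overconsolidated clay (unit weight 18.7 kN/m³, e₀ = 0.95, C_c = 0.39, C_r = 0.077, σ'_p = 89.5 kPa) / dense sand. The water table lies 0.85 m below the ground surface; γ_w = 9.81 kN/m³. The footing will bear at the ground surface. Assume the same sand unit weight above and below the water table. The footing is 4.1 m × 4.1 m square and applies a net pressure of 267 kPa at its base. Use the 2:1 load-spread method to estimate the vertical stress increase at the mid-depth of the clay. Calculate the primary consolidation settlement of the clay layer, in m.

S_c ≈ 0.16 m

Mid-depth of clay below the ground surface: z = 1.7 + 5.8/2 = 4.6 m.
Total vertical stress at mid-clay: σ_v = 19.4×1.7 + 18.7×2.9 = 87.21 kPa.
Pore pressure: u = 9.81×(4.6 − 0.85) = 36.788 kPa.
Initial effective stress: σ'_0 = σ_v − u = 87.21 − 36.788 = 50.422 kPa.
Stress increase at mid-clay by the 2:1 spreading method:
Δσ = qBL/((B+z)(L+z)) = 267×4.1×4.1/((4.1+4.6)(4.1+4.6)) = 59.298 kPa
Final effective stress: σ'_f = 50.422 + 59.298 = 109.72 kPa.
σ'_f = 109.72 > σ'_p = 89.5 kPa, so the stress path crosses the preconsolidation pressure — recompression up to σ'_p, then virgin compression beyond:
S_c = H/(1+e₀)·[C_r·log₁₀(σ'_p/σ'_0) + C_c·log₁₀(σ'_f/σ'_p)]
    = 5.8/1.95 × [0.077×log₁₀(89.5/50.422) + 0.39×log₁₀(109.72/89.5)]
    = 2.9744 × [0.019189 + 0.0345] = 0.1597 m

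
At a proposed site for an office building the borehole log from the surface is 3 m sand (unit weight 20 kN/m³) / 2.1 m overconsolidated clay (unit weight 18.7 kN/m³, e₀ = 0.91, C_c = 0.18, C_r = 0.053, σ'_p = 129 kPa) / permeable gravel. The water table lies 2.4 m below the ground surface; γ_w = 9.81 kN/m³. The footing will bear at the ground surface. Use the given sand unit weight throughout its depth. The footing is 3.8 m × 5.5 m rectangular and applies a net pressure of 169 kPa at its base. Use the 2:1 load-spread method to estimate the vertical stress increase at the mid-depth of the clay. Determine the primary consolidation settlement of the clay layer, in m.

S_c ≈ 0.0141 m

Mid-depth of clay below the ground surface: z = 3 + 2.1/2 = 4.05 m.
Total vertical stress at mid-clay: σ_v = 20×3 + 18.7×1.05 = 79.635 kPa.
Pore pressure: u = 9.81×(4.05 − 2.4) = 16.186 kPa.
Initial effective stress: σ'_0 = σ_v − u = 79.635 − 16.186 = 63.449 kPa.
Stress increase at mid-clay by the 2:1 spreading method:
Δσ = qBL/((B+z)(L+z)) = 169×3.8×5.5/((3.8+4.05)(5.5+4.05)) = 47.115 kPa
Final effective stress: σ'_f = 63.449 + 47.115 = 110.56 kPa.
σ'_f = 110.56 ≤ σ'_p = 129 kPa, so the clay remains overconsolidated and only the recompression index applies:
S_c = C_r·H/(1+e₀)·log₁₀(σ'_f/σ'_0) = 0.053×2.1/1.91×log₁₀(110.56/63.449)
    = 0.058273 × 0.24117 = 0.01405 m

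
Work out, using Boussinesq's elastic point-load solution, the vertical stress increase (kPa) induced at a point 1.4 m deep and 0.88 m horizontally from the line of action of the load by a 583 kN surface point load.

Boussinesq vertical stress below a point load on an elastic half-space:
Δσ_z = 3P/(2πz²) · [1 + (r/z)²]^(−5/2)
r/z = 0.88/1.4 = 0.62857; [1+(r/z)²]^(−5/2) = 0.435.
Δσ_z = 3×583/(2π×1.4²) × 0.435 = 142.02 × 0.435 = 61.78 kPa

Δσ_z ≈ 61.8 kPa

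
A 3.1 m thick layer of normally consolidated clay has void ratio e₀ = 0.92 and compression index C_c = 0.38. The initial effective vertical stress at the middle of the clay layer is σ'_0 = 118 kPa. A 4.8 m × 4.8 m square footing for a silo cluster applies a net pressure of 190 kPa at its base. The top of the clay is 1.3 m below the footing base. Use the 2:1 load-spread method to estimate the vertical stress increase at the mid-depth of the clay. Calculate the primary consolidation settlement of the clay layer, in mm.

S_c ≈ 131 mm

Mid-depth of clay below the footing base: z = 1.3 + 3.1/2 = 2.85 m.
Stress increase at mid-clay by the 2:1 spreading method:
Δσ = qBL/((B+z)(L+z)) = 190×4.8×4.8/((4.8+2.85)(4.8+2.85)) = 74.802 kPa
Final effective stress: σ'_f = σ'_0 + Δσ = 118 + 74.802 = 192.8 kPa.
Normally consolidated clay, so the full stress increment lies on the virgin compression line:
S_c = C_c·H/(1+e₀)·log₁₀(σ'_f/σ'_0) = 0.38×3.1/(1+0.92)×log₁₀(192.8/118)
    = 0.61354 × 0.21323 = 0.1308 m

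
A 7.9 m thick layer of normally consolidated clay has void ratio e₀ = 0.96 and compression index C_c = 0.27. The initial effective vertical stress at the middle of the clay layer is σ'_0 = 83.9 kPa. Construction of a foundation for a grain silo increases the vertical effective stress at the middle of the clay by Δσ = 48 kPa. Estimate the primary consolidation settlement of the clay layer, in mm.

S_c ≈ 214 mm

Final effective stress: σ'_f = σ'_0 + Δσ = 83.9 + 48 = 131.9 kPa.
Normally consolidated clay, so the full stress increment lies on the virgin compression line:
S_c = C_c·H/(1+e₀)·log₁₀(σ'_f/σ'_0) = 0.27×7.9/(1+0.96)×log₁₀(131.9/83.9)
    = 1.0883 × 0.19648 = 0.2138 m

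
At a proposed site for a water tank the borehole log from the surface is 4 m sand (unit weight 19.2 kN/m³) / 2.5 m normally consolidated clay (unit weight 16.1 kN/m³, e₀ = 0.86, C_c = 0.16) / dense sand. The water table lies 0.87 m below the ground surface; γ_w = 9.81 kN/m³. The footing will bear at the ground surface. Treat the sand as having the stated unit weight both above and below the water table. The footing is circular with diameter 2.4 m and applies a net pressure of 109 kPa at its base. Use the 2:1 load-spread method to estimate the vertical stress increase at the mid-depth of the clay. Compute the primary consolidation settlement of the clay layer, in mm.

S_c ≈ 16.9 mm

Mid-depth of clay below the ground surface: z = 4 + 2.5/2 = 5.25 m.
Total vertical stress at mid-clay: σ_v = 19.2×4 + 16.1×1.25 = 96.925 kPa.
Pore pressure: u = 9.81×(5.25 − 0.87) = 42.968 kPa.
Initial effective stress: σ'_0 = σ_v − u = 96.925 − 42.968 = 53.957 kPa.
Stress increase at mid-clay by the 2:1 spreading method:
Δσ ≈ qD²/(D+z)² = 109×2.4²/(2.4+5.25)² = 10.728 kPa
Final effective stress: σ'_f = σ'_0 + Δσ = 53.957 + 10.728 = 64.685 kPa.
Normally consolidated clay, so the full stress increment lies on the virgin compression line:
S_c = C_c·H/(1+e₀)·log₁₀(σ'_f/σ'_0) = 0.16×2.5/(1+0.86)×log₁₀(64.685/53.957)
    = 0.21505 × 0.078756 = 0.01694 m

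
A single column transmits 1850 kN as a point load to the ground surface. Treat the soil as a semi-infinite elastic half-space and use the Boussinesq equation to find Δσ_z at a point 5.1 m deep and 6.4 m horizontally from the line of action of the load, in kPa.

Δσ_z ≈ 3.19 kPa

Boussinesq vertical stress below a point load on an elastic half-space:
Δσ_z = 3P/(2πz²) · [1 + (r/z)²]^(−5/2)
r/z = 6.4/5.1 = 1.2549; [1+(r/z)²]^(−5/2) = 0.094005.
Δσ_z = 3×1850/(2π×5.1²) × 0.094005 = 33.96 × 0.094005 = 3.192 kPa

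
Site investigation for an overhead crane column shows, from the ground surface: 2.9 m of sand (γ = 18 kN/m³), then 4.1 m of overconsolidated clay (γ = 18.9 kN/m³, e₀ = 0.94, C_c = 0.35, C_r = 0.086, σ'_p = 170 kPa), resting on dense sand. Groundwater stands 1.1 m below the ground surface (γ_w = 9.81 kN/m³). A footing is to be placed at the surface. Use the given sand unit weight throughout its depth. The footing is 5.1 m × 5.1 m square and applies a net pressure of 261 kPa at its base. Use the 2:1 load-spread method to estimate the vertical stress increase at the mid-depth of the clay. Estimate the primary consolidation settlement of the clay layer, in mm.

Mid-depth of clay below the ground surface: z = 2.9 + 4.1/2 = 4.95 m.
Total vertical stress at mid-clay: σ_v = 18×2.9 + 18.9×2.05 = 90.945 kPa.
Pore pressure: u = 9.81×(4.95 − 1.1) = 37.769 kPa.
Initial effective stress: σ'_0 = σ_v − u = 90.945 − 37.769 = 53.176 kPa.
Stress increase at mid-clay by the 2:1 spreading method:
Δσ = qBL/((B+z)(L+z)) = 261×5.1×5.1/((5.1+4.95)(5.1+4.95)) = 67.212 kPa
Final effective stress: σ'_f = 53.176 + 67.212 = 120.39 kPa.
σ'_f = 120.39 ≤ σ'_p = 170 kPa, so the clay remains overconsolidated and only the recompression index applies:
S_c = C_r·H/(1+e₀)·log₁₀(σ'_f/σ'_0) = 0.086×4.1/1.94×log₁₀(120.39/53.176)
    = 0.18175 × 0.35487 = 0.0645 m

S_c ≈ 64.5 mm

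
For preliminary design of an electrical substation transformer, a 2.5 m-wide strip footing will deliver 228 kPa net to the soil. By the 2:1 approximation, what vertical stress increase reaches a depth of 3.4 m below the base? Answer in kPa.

Δσ_z ≈ 96.6 kPa

By the 2:1 method the load spreads at 1 horizontal : 2 vertical, so at depth z the loaded area has grown by z in each plan dimension:
Δσ = qB/(B+z) = 228×2.5/(2.5+3.4) = 96.61 kPa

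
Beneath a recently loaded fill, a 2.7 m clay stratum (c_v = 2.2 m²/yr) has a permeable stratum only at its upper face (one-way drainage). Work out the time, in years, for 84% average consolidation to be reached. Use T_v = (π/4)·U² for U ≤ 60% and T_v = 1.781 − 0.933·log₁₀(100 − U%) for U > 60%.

t ≈ 2.18 years

Drainage path length: H_d = H = 2.7 m (single drainage).
U > 60%: T_v = 1.781 − 0.933·log₁₀(100 − 84) = 0.65756.
t = T_v·H_d²/c_v = 0.65756×2.7²/2.2 = 2.179 years.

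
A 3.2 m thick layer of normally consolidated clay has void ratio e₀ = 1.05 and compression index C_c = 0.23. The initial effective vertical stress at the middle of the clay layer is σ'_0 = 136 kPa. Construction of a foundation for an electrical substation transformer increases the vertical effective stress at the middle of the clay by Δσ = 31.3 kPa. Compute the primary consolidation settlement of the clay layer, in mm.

S_c ≈ 32.3 mm

Final effective stress: σ'_f = σ'_0 + Δσ = 136 + 31.3 = 167.3 kPa.
Normally consolidated clay, so the full stress increment lies on the virgin compression line:
S_c = C_c·H/(1+e₀)·log₁₀(σ'_f/σ'_0) = 0.23×3.2/(1+1.05)×log₁₀(167.3/136)
    = 0.35902 × 0.089957 = 0.0323 m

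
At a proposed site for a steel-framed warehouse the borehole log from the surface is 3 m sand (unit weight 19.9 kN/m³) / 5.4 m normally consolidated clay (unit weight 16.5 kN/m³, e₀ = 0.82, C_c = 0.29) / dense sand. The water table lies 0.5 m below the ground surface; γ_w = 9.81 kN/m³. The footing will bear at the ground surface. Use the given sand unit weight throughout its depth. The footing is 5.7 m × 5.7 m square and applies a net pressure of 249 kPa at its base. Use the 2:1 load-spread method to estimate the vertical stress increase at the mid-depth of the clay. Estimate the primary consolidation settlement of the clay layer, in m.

Mid-depth of clay below the ground surface: z = 3 + 5.4/2 = 5.7 m.
Total vertical stress at mid-clay: σ_v = 19.9×3 + 16.5×2.7 = 104.25 kPa.
Pore pressure: u = 9.81×(5.7 − 0.5) = 51.012 kPa.
Initial effective stress: σ'_0 = σ_v − u = 104.25 − 51.012 = 53.238 kPa.
Stress increase at mid-clay by the 2:1 spreading method:
Δσ = qBL/((B+z)(L+z)) = 249×5.7×5.7/((5.7+5.7)(5.7+5.7)) = 62.25 kPa
Final effective stress: σ'_f = σ'_0 + Δσ = 53.238 + 62.25 = 115.49 kPa.
Normally consolidated clay, so the full stress increment lies on the virgin compression line:
S_c = C_c·H/(1+e₀)·log₁₀(σ'_f/σ'_0) = 0.29×5.4/(1+0.82)×log₁₀(115.49/53.238)
    = 0.86044 × 0.33632 = 0.2894 m

S_c ≈ 0.289 m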